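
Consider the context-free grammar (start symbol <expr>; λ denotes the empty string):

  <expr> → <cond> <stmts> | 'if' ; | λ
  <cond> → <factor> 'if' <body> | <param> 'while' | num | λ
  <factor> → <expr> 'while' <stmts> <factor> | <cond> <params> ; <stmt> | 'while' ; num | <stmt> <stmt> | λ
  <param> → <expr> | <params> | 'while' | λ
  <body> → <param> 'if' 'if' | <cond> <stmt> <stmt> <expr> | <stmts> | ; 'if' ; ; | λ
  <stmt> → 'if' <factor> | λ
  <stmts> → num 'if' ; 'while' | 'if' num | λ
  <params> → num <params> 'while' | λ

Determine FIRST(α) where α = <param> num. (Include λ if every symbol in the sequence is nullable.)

Add FIRST(<param>)\{λ} = { 'if', 'while', ;, num }; <param> is nullable, continue.
num is a terminal; add {num} and stop.

{ 'if', 'while', ;, num }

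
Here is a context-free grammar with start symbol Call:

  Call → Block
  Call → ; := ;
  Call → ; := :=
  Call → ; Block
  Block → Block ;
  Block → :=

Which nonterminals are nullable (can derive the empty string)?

{ } (none)

No nonterminal has an empty production or an RHS whose symbols are all nullable.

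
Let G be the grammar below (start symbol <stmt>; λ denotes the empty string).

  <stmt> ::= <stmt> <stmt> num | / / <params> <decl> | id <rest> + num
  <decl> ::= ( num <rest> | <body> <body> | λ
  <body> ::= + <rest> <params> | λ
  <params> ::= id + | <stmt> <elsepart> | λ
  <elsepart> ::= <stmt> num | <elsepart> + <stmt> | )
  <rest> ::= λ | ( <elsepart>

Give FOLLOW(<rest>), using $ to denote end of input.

{ $, (, ), +, /, id, num }

In <stmt> ::= id <rest> + num: add FIRST(+ num) = { + }.
In <decl> ::= ( num <rest>: <rest> is at the end, add FOLLOW(<decl>) = { $, (, ), +, /, id, num }.
In <body> ::= + <rest> <params>: add FIRST(<params>)\{λ} = { /, id }.
  Since <params> is nullable, also add FOLLOW(<body>) = { $, (, ), +, /, id, num }.
Union: FOLLOW(<rest>) = { $, (, ), +, /, id, num }.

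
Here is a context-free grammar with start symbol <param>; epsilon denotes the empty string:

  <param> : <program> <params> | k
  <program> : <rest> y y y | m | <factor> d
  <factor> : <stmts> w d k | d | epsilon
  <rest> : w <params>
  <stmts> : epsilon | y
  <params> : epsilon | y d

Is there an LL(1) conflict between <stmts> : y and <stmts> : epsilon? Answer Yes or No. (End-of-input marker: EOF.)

No

FIRST(y) = { y } and FIRST(epsilon) = { epsilon }.
The second is nullable but FOLLOW(<stmts>) = { w } is disjoint from FIRST of the first.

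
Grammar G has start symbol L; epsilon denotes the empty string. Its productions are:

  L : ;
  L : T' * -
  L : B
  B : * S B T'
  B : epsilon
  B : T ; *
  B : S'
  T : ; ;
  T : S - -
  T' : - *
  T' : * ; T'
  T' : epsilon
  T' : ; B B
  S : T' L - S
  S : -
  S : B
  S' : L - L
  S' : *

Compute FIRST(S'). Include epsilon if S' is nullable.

{ *, -, ; }

From S' : L - L: L nullable, take FIRST(L) ∪ {-} = { *, -, ; }.
S' : * contributes {*}.
Union: FIRST(S') = { *, -, ; }.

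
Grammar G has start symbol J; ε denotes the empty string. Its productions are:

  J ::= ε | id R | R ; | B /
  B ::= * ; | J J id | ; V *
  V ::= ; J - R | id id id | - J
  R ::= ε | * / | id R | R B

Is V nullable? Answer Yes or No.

No

Nullable nonterminals: J, R.
No production of V has an RHS whose symbols are all nullable, so V is not nullable.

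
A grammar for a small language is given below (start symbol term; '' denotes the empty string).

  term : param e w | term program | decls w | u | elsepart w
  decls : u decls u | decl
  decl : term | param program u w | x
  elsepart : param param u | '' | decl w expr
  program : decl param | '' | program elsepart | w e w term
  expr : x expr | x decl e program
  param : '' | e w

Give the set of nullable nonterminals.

Directly nullable (have an ''-production): elsepart, program, param.
No other nonterminal has a production whose RHS symbols are all nullable.

{ elsepart, param, program }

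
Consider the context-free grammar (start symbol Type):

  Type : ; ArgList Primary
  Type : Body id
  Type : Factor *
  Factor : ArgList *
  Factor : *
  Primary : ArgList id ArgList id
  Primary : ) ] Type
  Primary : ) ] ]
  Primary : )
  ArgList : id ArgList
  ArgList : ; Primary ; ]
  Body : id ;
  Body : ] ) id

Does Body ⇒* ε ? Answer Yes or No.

No

No nonterminal in this grammar is nullable.
No production of Body has an RHS whose symbols are all nullable, so Body is not nullable.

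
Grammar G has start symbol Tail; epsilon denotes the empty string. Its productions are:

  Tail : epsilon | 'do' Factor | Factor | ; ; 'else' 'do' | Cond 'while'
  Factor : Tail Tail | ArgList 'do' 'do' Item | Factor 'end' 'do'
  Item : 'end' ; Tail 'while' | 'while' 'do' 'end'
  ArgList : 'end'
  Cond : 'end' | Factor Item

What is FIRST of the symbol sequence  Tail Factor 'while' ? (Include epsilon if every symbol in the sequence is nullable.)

{ 'do', 'end', 'while', ; }

Add FIRST(Tail)\{epsilon} = { 'do', 'end', 'while', ; }; Tail is nullable, continue.
Add FIRST(Factor)\{epsilon} = { 'do', 'end', 'while', ; }; Factor is nullable, continue.
'while' is a terminal; add {'while'} and stop.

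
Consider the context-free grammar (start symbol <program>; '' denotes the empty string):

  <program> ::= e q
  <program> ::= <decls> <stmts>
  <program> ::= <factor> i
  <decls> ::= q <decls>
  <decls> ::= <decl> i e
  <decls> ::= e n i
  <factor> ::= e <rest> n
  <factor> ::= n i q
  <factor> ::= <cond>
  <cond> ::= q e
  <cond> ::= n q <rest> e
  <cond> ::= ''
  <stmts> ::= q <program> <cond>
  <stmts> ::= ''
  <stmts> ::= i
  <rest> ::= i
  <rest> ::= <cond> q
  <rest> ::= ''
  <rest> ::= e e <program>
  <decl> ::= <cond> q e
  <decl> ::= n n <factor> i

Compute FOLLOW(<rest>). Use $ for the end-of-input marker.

In <factor> ::= e <rest> n: add FIRST(n) = { n }.
In <cond> ::= n q <rest> e: add FIRST(e) = { e }.
Union: FOLLOW(<rest>) = { e, n }.

{ e, n }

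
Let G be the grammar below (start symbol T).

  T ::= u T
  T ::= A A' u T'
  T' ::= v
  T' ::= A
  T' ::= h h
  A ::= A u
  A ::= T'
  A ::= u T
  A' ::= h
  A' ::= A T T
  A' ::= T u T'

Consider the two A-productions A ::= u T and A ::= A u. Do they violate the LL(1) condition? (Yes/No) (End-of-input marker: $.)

Yes

FIRST(u T) = { u } and FIRST(A u) = { h, u, v }.
Both contain u, so the two alternatives are not disjoint — LL(1) conflict.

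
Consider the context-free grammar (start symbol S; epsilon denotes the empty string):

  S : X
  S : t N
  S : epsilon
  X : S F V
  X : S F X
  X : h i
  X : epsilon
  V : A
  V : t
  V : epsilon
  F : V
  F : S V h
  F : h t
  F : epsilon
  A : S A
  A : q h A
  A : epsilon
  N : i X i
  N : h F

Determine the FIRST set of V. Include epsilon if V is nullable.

{ h, q, t, epsilon }

From V : A: add FIRST(A) = { h, q, t, epsilon } (including epsilon since A is nullable).
V : t contributes {t}.
V : epsilon contributes epsilon.
Union: FIRST(V) = { h, q, t, epsilon }.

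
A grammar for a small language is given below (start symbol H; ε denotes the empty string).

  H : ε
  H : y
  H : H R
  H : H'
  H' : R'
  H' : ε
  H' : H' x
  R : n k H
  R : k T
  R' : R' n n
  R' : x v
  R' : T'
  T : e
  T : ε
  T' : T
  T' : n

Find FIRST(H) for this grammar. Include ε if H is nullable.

H : ε contributes ε.
H : y contributes {y}.
From H : H R: H nullable, take FIRST(H) ∪ FIRST(R) = { e, k, n, x, y }.
From H : H': add FIRST(H') = { e, n, x, ε } (including ε since H' is nullable).
Union: FIRST(H) = { e, k, n, x, y, ε }.

{ e, k, n, x, y, ε }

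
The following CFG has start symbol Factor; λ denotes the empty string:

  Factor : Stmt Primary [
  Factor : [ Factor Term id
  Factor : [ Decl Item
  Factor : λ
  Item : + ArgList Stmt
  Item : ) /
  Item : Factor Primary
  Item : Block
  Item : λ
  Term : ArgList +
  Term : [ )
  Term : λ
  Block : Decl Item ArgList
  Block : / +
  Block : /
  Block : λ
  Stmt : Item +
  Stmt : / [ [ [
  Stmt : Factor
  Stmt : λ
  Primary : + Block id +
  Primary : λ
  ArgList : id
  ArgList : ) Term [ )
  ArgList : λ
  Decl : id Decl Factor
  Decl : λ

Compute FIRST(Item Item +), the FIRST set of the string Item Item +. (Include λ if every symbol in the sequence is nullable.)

{ ), +, /, [, id }

Add FIRST(Item)\{λ} = { ), +, /, [, id }; Item is nullable, continue.
Add FIRST(Item)\{λ} = { ), +, /, [, id }; Item is nullable, continue.
+ is a terminal; add {+} and stop.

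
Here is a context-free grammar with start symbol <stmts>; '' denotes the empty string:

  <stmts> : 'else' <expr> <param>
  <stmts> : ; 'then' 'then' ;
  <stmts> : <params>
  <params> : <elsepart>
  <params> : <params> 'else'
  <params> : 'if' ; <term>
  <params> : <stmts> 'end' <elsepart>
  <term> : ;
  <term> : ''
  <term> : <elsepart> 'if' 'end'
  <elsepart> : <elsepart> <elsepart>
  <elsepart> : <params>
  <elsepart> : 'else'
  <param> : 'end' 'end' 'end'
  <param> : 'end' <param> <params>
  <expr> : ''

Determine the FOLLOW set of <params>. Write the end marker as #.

In <stmts> : <params>: <params> is at the end, add FOLLOW(<stmts>) = { #, 'end' }.
In <params> : <params> 'else': add FIRST('else') = { 'else' }.
In <elsepart> : <params>: <params> is at the end, add FOLLOW(<elsepart>) = { #, 'else', 'end', 'if', ; }.
In <param> : 'end' <param> <params>: <params> is at the end, add FOLLOW(<param>) = { #, 'else', 'end', 'if', ; }.
Union: FOLLOW(<params>) = { #, 'else', 'end', 'if', ; }.

{ #, 'else', 'end', 'if', ; }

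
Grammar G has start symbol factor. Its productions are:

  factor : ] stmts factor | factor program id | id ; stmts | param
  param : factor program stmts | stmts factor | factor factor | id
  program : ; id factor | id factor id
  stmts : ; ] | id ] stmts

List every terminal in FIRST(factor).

factor : ] stmts factor contributes {]}.
From factor : factor program id: add FIRST(factor) = { ;, ], id }.
factor : id ; stmts contributes {id}.
From factor : param: add FIRST(param) = { ;, ], id }.
Union: FIRST(factor) = { ;, ], id }.

{ ;, ], id }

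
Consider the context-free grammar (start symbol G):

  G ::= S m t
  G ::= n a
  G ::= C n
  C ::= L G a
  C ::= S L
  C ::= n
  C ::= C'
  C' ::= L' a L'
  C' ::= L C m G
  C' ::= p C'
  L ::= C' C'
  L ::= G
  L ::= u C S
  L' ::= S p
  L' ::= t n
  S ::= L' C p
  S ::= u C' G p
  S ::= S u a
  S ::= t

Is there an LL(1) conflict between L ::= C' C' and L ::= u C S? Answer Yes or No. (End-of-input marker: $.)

FIRST(C' C') = { n, p, t, u } and FIRST(u C S) = { u }.
Both contain u, so the two alternatives are not disjoint — LL(1) conflict.

Yes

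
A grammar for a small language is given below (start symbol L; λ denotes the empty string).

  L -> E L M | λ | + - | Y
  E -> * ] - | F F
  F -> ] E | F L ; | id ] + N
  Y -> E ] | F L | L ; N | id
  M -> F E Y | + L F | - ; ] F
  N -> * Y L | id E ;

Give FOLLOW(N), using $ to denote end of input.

In F -> id ] + N: N is at the end, add FOLLOW(F) = { $, *, +, -, ;, ], id }.
In Y -> L ; N: N is at the end, add FOLLOW(Y) = { $, *, +, -, ;, ], id }.
Union: FOLLOW(N) = { $, *, +, -, ;, ], id }.

{ $, *, +, -, ;, ], id }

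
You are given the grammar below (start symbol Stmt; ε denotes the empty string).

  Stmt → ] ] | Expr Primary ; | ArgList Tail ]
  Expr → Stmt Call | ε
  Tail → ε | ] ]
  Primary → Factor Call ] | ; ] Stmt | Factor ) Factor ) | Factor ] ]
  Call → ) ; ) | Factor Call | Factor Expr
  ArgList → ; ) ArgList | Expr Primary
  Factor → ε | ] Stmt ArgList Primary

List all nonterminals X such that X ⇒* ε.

{ Call, Expr, Factor, Tail }

Directly nullable (have an ε-production): Expr, Tail, Factor.
Call → Factor Call with every symbol nullable, so Call is nullable.
No other nonterminal has a production whose RHS symbols are all nullable.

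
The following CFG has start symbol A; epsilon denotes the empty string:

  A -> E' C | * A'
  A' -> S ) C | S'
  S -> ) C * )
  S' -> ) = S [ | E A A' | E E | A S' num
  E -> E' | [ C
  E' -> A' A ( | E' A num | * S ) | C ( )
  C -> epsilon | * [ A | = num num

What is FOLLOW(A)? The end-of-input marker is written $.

{ $, (, ), *, =, [, num }

A is the start symbol, so $ ∈ FOLLOW(A).
In S' -> E A A': add FIRST(A') = { (, ), *, =, [ }.
In S' -> A S' num: add FIRST(S' num) = { (, ), *, =, [ }.
In E' -> A' A (: add FIRST(() = { ( }.
In E' -> E' A num: add FIRST(num) = { num }.
In C -> * [ A: A is at the end, add FOLLOW(C) = { $, (, ), *, =, [, num }.
Union: FOLLOW(A) = { $, (, ), *, =, [, num }.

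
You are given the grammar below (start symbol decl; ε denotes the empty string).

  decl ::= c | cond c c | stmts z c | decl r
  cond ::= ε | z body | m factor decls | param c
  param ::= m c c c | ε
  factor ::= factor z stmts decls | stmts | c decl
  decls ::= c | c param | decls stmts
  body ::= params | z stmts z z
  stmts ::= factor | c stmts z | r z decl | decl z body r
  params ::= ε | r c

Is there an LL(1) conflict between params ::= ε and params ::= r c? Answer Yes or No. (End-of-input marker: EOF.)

Yes

FIRST(ε) = { ε } and FIRST(r c) = { r }.
The first alternative is nullable and FOLLOW(params) = { c, r } shares r with FIRST of the second — conflict.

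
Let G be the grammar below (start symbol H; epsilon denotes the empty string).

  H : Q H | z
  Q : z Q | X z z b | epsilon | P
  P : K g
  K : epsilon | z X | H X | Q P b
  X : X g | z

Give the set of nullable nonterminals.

Directly nullable (have an epsilon-production): Q, K.
No other nonterminal has a production whose RHS symbols are all nullable.

{ K, Q }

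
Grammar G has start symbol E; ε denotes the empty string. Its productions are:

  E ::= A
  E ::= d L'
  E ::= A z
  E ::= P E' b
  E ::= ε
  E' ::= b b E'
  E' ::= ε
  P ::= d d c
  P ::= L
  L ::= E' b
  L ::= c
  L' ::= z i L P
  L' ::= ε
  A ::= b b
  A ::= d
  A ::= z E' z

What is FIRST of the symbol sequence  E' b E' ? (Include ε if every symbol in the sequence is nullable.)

{ b }

Add FIRST(E')\{ε} = { b }; E' is nullable, continue.
b is a terminal; add {b} and stop.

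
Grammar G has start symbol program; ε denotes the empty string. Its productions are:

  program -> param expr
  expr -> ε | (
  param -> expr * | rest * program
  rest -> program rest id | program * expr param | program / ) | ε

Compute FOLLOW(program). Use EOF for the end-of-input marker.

{ EOF, (, *, /, id }

program is the start symbol, so EOF ∈ FOLLOW(program).
In param -> rest * program: program is at the end, add FOLLOW(param) = { EOF, (, *, /, id }.
In rest -> program rest id: add FIRST(rest id) = { (, *, id }.
In rest -> program * expr param: add FIRST(* expr param) = { * }.
In rest -> program / ): add FIRST(/ )) = { / }.
Union: FOLLOW(program) = { EOF, (, *, /, id }.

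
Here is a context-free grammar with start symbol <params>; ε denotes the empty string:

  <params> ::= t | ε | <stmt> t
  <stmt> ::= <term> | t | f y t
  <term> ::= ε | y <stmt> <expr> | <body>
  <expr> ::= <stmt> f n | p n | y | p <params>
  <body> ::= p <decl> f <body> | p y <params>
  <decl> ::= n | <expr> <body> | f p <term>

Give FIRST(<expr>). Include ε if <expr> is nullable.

{ f, p, t, y }

From <expr> ::= <stmt> f n: <stmt> nullable, take FIRST(<stmt>) ∪ {f} = { f, p, t, y }.
<expr> ::= p n contributes {p}.
<expr> ::= y contributes {y}.
<expr> ::= p <params> contributes {p}.
Union: FIRST(<expr>) = { f, p, t, y }.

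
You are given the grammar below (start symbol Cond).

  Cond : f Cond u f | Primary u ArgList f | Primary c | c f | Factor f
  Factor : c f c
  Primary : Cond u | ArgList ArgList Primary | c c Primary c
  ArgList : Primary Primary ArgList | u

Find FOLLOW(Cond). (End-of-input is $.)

{ $, u }

Cond is the start symbol, so $ ∈ FOLLOW(Cond).
In Cond : f Cond u f: add FIRST(u f) = { u }.
In Primary : Cond u: add FIRST(u) = { u }.
Union: FOLLOW(Cond) = { $, u }.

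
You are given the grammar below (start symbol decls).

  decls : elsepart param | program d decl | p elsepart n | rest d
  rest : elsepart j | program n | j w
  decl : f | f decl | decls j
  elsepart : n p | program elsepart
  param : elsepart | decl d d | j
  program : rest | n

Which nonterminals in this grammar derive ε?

No nonterminal has an empty production or an RHS whose symbols are all nullable.

{ } (none)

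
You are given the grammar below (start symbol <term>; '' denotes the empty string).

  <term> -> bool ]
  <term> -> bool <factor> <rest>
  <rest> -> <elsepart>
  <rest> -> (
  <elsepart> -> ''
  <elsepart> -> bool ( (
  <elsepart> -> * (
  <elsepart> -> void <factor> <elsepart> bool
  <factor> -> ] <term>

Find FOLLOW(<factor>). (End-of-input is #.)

{ #, (, *, bool, void }

In <term> -> bool <factor> <rest>: add FIRST(<rest>)\{''} = { (, *, bool, void }.
  Since <rest> is nullable, also add FOLLOW(<term>) = { #, (, *, bool, void }.
In <elsepart> -> void <factor> <elsepart> bool: add FIRST(<elsepart> bool) = { *, bool, void }.
Union: FOLLOW(<factor>) = { #, (, *, bool, void }.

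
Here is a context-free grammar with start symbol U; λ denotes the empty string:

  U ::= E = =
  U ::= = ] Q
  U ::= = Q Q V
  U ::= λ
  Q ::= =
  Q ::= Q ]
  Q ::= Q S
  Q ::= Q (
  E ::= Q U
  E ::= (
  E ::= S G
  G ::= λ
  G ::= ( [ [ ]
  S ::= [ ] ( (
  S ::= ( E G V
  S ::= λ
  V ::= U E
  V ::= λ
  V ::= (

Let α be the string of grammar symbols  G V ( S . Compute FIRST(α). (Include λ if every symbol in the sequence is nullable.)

Add FIRST(G)\{λ} = { ( }; G is nullable, continue.
Add FIRST(V)\{λ} = { (, =, [ }; V is nullable, continue.
( is a terminal; add {(} and stop.

{ (, =, [ }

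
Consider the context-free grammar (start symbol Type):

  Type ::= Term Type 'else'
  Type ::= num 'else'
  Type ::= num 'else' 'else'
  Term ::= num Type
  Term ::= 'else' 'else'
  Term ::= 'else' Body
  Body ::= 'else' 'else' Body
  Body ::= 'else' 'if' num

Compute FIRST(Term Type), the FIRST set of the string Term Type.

{ 'else', num }

Add FIRST(Term) = { 'else', num }; Term is not nullable, stop.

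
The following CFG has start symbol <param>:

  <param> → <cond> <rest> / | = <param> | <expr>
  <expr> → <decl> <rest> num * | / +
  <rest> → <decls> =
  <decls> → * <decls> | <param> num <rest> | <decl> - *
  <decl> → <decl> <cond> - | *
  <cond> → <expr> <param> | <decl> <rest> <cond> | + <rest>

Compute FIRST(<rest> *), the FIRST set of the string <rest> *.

Add FIRST(<rest>) = { *, +, /, = }; <rest> is not nullable, stop.

{ *, +, /, = }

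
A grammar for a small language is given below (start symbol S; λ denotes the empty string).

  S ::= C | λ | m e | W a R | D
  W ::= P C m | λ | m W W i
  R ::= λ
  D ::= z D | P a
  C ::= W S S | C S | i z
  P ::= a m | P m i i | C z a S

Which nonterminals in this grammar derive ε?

{ C, R, S, W }

Directly nullable (have an λ-production): S, W, R.
C ::= W S S with every symbol nullable, so C is nullable.
No other nonterminal has a production whose RHS symbols are all nullable.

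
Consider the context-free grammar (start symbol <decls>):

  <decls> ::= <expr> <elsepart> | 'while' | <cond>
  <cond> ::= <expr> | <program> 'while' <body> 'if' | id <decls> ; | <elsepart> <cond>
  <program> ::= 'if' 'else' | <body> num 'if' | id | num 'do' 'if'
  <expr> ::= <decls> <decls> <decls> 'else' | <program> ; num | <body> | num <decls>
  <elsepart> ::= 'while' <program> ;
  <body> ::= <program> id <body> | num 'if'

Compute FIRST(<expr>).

{ 'if', 'while', id, num }

From <expr> ::= <decls> <decls> <decls> 'else': add FIRST(<decls>) = { 'if', 'while', id, num }.
From <expr> ::= <program> ; num: add FIRST(<program>) = { 'if', id, num }.
From <expr> ::= <body>: add FIRST(<body>) = { 'if', id, num }.
<expr> ::= num <decls> contributes {num}.
Union: FIRST(<expr>) = { 'if', 'while', id, num }.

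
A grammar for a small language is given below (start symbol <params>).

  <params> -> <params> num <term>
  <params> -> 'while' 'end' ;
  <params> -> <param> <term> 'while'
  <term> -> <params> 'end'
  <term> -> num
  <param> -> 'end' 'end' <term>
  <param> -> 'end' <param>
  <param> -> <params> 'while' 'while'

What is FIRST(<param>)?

<param> -> 'end' 'end' <term> contributes {'end'}.
<param> -> 'end' <param> contributes {'end'}.
From <param> -> <params> 'while' 'while': add FIRST(<params>) = { 'end', 'while' }.
Union: FIRST(<param>) = { 'end', 'while' }.

{ 'end', 'while' }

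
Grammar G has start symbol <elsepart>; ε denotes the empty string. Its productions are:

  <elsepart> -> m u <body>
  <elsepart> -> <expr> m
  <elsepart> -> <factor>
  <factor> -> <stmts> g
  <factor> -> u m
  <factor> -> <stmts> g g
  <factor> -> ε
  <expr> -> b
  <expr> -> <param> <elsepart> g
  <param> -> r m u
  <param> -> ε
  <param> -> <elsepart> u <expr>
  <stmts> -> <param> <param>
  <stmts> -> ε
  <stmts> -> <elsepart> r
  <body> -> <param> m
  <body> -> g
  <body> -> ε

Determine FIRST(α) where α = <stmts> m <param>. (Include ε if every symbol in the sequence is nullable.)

Add FIRST(<stmts>)\{ε} = { b, g, m, r, u }; <stmts> is nullable, continue.
m is a terminal; add {m} and stop.

{ b, g, m, r, u }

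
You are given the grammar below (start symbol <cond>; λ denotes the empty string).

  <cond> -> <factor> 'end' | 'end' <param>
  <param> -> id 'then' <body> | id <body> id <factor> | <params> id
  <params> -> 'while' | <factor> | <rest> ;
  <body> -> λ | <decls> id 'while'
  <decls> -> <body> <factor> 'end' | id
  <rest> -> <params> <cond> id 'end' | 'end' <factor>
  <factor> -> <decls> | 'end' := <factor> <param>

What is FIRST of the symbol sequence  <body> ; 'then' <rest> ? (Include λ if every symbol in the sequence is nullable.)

Add FIRST(<body>)\{λ} = { 'end', id }; <body> is nullable, continue.
; is a terminal; add {;} and stop.

{ 'end', ;, id }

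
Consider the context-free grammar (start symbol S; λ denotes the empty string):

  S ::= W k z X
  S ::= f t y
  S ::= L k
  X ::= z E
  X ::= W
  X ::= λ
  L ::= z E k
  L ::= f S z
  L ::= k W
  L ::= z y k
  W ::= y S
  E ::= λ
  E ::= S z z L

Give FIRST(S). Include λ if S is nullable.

From S ::= W k z X: add FIRST(W) = { y }.
S ::= f t y contributes {f}.
From S ::= L k: add FIRST(L) = { f, k, z }.
Union: FIRST(S) = { f, k, y, z }.

{ f, k, y, z }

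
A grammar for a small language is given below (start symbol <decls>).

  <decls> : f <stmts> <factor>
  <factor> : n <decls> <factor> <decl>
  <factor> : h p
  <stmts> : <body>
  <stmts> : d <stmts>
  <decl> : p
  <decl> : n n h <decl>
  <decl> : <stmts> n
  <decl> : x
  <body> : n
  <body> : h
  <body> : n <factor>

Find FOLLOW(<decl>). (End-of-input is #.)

{ #, d, h, n, p, x }

In <factor> : n <decls> <factor> <decl>: <decl> is at the end, add FOLLOW(<factor>) = { #, d, h, n, p, x }.
In <decl> : n n h <decl>: <decl> is at the end, add FOLLOW(<decl>) = { #, d, h, n, p, x }.
Union: FOLLOW(<decl>) = { #, d, h, n, p, x }.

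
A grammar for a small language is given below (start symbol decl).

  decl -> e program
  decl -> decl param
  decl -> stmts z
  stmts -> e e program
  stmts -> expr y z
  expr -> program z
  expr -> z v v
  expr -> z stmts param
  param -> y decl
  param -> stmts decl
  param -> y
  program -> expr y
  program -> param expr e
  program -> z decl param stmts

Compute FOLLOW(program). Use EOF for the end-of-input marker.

In decl -> e program: program is at the end, add FOLLOW(decl) = { EOF, e, y, z }.
In stmts -> e e program: program is at the end, add FOLLOW(stmts) = { EOF, e, y, z }.
In expr -> program z: add FIRST(z) = { z }.
Union: FOLLOW(program) = { EOF, e, y, z }.

{ EOF, e, y, z }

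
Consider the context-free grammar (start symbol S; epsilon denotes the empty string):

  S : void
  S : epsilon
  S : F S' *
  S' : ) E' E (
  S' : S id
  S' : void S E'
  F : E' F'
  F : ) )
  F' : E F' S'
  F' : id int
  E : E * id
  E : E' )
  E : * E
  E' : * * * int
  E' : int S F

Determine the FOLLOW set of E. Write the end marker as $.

{ (, *, id, int }

In S' : ) E' E (: add FIRST(() = { ( }.
In F' : E F' S': add FIRST(F' S') = { *, id, int }.
In E : E * id: add FIRST(* id) = { * }.
In E : * E: E is at the end, add FOLLOW(E) = { (, *, id, int }.
Union: FOLLOW(E) = { (, *, id, int }.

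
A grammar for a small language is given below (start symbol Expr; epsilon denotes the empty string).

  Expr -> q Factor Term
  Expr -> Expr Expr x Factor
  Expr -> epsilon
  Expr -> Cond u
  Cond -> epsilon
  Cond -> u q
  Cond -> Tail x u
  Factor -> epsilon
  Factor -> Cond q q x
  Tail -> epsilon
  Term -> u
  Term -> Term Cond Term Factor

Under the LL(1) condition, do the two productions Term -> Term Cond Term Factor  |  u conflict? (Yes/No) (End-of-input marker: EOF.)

FIRST(Term Cond Term Factor) = { u } and FIRST(u) = { u }.
Both contain u, so the two alternatives are not disjoint — LL(1) conflict.

Yes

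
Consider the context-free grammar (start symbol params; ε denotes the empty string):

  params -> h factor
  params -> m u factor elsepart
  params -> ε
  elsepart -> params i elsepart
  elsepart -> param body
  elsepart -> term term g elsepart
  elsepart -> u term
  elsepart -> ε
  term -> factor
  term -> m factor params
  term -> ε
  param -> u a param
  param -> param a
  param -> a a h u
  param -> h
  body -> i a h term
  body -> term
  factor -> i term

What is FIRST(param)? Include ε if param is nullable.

{ a, h, u }

param -> u a param contributes {u}.
From param -> param a: add FIRST(param) = { a, h, u }.
param -> a a h u contributes {a}.
param -> h contributes {h}.
Union: FIRST(param) = { a, h, u }.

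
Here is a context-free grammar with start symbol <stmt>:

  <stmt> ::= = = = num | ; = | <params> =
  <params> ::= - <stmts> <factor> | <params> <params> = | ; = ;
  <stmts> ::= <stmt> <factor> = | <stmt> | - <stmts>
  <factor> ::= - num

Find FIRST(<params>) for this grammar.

{ -, ; }

<params> ::= - <stmts> <factor> contributes {-}.
From <params> ::= <params> <params> =: add FIRST(<params>) = { -, ; }.
<params> ::= ; = ; contributes {;}.
Union: FIRST(<params>) = { -, ; }.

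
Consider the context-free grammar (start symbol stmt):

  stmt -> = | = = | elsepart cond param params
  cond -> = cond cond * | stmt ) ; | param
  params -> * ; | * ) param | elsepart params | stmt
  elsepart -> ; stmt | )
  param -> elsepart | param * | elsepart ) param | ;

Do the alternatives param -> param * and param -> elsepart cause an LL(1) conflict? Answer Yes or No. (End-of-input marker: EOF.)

Yes

FIRST(param *) = { ), ; } and FIRST(elsepart) = { ), ; }.
Both contain ), so the two alternatives are not disjoint — LL(1) conflict.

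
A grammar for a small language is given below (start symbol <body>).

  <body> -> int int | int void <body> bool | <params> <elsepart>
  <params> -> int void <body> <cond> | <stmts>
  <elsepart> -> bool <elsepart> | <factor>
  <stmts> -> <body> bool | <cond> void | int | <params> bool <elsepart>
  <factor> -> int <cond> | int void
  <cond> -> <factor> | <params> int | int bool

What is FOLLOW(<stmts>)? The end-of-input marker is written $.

In <params> -> <stmts>: <stmts> is at the end, add FOLLOW(<params>) = { bool, int }.
Union: FOLLOW(<stmts>) = { bool, int }.

{ bool, int }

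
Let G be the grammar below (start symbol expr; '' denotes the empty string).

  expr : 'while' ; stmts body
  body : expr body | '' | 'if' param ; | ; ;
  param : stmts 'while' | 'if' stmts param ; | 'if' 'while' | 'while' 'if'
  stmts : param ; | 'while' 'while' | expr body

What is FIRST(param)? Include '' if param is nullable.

From param : stmts 'while': add FIRST(stmts) = { 'if', 'while' }.
param : 'if' stmts param ; contributes {'if'}.
param : 'if' 'while' contributes {'if'}.
param : 'while' 'if' contributes {'while'}.
Union: FIRST(param) = { 'if', 'while' }.

{ 'if', 'while' }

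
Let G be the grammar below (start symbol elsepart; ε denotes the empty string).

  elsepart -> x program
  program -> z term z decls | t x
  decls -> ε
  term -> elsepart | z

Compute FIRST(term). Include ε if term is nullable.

{ x, z }

From term -> elsepart: add FIRST(elsepart) = { x }.
term -> z contributes {z}.
Union: FIRST(term) = { x, z }.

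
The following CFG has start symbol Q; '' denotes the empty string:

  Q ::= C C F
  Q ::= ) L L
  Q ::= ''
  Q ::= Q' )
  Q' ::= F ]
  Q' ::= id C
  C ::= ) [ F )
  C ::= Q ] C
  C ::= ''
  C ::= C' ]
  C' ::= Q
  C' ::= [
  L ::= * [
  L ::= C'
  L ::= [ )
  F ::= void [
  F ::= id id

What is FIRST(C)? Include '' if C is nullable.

{ ), [, ], id, void, '' }

C ::= ) [ F ) contributes {)}.
From C ::= Q ] C: Q nullable, take FIRST(Q) ∪ {]} = { ), [, ], id, void }.
C ::= '' contributes ''.
From C ::= C' ]: C' nullable, take FIRST(C') ∪ {]} = { ), [, ], id, void }.
Union: FIRST(C) = { ), [, ], id, void, '' }.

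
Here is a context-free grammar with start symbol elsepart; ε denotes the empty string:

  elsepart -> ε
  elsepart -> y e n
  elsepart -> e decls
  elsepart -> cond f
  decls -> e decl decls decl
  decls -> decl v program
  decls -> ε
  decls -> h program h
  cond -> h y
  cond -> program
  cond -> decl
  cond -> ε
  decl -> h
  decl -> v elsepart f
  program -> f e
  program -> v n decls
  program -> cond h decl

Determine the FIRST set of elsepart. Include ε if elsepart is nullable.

{ e, f, h, v, y, ε }

elsepart -> ε contributes ε.
elsepart -> y e n contributes {y}.
elsepart -> e decls contributes {e}.
From elsepart -> cond f: cond nullable, take FIRST(cond) ∪ {f} = { f, h, v }.
Union: FIRST(elsepart) = { e, f, h, v, y, ε }.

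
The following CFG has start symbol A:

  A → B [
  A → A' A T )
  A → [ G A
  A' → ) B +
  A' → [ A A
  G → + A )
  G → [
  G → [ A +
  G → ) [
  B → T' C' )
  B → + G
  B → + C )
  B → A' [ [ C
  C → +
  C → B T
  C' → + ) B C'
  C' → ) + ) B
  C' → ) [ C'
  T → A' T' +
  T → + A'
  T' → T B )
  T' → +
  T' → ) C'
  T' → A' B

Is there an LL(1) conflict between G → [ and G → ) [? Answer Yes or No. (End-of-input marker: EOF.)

FIRST([) = { [ } and FIRST() [) = { ) }.
The FIRST sets are disjoint and neither alternative is nullable — no conflict.

No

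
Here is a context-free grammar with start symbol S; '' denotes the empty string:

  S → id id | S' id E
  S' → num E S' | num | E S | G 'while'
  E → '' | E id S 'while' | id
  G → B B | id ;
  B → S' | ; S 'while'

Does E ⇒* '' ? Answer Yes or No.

E has an ''-production, so E ⇒ ''.

Yes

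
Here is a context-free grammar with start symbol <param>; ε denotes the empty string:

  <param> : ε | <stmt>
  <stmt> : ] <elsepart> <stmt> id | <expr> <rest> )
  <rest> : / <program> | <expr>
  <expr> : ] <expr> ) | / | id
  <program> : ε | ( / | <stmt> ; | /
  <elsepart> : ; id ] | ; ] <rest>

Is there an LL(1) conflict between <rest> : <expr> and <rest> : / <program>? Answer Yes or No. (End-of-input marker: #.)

FIRST(<expr>) = { /, ], id } and FIRST(/ <program>) = { / }.
Both contain /, so the two alternatives are not disjoint — LL(1) conflict.

Yes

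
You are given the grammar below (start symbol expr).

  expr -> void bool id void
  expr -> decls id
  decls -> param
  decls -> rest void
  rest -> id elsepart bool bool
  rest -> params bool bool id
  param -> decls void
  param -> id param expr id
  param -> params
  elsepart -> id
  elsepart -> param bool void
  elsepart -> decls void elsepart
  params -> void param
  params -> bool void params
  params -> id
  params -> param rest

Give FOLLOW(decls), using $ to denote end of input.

{ id, void }

In expr -> decls id: add FIRST(id) = { id }.
In param -> decls void: add FIRST(void) = { void }.
In elsepart -> decls void elsepart: add FIRST(void elsepart) = { void }.
Union: FOLLOW(decls) = { id, void }.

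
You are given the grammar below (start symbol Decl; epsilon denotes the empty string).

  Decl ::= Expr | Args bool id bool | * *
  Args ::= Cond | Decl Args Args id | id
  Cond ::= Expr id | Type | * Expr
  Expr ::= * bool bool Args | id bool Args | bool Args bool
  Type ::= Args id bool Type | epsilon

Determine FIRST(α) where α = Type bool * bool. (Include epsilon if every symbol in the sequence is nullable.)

Add FIRST(Type)\{epsilon} = { *, bool, id }; Type is nullable, continue.
bool is a terminal; add {bool} and stop.

{ *, bool, id }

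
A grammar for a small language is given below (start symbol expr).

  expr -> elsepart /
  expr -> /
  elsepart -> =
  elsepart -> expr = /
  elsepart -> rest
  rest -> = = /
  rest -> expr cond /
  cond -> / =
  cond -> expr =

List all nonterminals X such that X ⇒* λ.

No nonterminal has an empty production or an RHS whose symbols are all nullable.

{ } (none)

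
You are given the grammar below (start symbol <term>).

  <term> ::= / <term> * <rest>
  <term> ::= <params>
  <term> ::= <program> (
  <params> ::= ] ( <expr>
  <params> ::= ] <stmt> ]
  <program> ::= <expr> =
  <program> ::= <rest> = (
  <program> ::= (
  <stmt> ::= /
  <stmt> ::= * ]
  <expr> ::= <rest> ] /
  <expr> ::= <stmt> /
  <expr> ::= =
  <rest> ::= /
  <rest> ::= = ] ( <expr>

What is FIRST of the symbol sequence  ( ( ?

( is a terminal; add {(} and stop.

{ ( }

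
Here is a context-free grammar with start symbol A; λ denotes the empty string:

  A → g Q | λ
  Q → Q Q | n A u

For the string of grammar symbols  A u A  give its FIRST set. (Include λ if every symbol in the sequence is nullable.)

{ g, u }

Add FIRST(A)\{λ} = { g }; A is nullable, continue.
u is a terminal; add {u} and stop.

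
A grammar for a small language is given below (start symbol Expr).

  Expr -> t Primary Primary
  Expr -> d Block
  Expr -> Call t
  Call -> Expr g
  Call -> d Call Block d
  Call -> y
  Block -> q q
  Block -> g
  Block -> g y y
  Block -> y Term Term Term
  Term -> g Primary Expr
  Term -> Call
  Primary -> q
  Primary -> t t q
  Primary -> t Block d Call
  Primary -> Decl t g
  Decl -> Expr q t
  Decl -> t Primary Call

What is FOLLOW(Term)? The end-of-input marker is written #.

{ #, d, g, q, t, y }

In Block -> y Term Term Term: add FIRST(Term Term) = { d, g, t, y }.
In Block -> y Term Term Term: add FIRST(Term) = { d, g, t, y }.
In Block -> y Term Term Term: Term is at the end, add FOLLOW(Block) = { #, d, g, q, t, y }.
Union: FOLLOW(Term) = { #, d, g, q, t, y }.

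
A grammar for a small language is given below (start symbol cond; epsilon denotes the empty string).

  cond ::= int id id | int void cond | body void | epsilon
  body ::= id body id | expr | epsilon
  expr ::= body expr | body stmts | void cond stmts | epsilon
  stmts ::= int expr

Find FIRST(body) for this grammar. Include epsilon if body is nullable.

body ::= id body id contributes {id}.
From body ::= expr: add FIRST(expr) = { id, int, void, epsilon } (including epsilon since expr is nullable).
body ::= epsilon contributes epsilon.
Union: FIRST(body) = { id, int, void, epsilon }.

{ id, int, void, epsilon }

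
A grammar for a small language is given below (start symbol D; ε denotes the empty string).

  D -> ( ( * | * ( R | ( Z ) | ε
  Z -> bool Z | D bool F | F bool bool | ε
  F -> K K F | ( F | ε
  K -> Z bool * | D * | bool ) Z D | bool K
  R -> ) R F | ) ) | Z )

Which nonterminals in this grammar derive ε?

Directly nullable (have an ε-production): D, Z, F.
No other nonterminal has a production whose RHS symbols are all nullable.

{ D, F, Z }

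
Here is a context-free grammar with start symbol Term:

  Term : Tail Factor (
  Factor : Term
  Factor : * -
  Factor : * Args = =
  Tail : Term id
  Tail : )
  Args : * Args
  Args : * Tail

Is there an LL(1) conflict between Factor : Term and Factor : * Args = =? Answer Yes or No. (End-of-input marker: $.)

FIRST(Term) = { ) } and FIRST(* Args = =) = { * }.
The FIRST sets are disjoint and neither alternative is nullable — no conflict.

No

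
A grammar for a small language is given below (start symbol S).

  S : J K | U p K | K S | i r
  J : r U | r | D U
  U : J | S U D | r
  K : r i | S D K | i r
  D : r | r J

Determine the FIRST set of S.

From S : J K: add FIRST(J) = { r }.
From S : U p K: add FIRST(U) = { i, r }.
From S : K S: add FIRST(K) = { i, r }.
S : i r contributes {i}.
Union: FIRST(S) = { i, r }.

{ i, r }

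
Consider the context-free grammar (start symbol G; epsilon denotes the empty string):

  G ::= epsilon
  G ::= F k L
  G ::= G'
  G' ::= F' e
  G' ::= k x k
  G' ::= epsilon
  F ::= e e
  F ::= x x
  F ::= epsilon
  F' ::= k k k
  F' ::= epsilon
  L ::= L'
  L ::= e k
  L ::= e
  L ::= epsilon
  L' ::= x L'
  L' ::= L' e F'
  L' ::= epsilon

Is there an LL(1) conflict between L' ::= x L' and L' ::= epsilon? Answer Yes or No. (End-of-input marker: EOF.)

No

FIRST(x L') = { x } and FIRST(epsilon) = { epsilon }.
The second is nullable but FOLLOW(L') = { EOF, e } is disjoint from FIRST of the first.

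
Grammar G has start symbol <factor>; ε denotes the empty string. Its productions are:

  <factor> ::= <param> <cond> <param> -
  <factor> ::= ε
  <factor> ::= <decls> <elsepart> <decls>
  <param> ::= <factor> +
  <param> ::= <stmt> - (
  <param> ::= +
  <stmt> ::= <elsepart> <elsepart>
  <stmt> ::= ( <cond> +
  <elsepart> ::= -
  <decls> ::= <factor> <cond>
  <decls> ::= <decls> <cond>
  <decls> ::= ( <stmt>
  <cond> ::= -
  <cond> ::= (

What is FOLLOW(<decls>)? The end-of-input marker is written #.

In <factor> ::= <decls> <elsepart> <decls>: add FIRST(<elsepart> <decls>) = { - }.
In <factor> ::= <decls> <elsepart> <decls>: <decls> is at the end, add FOLLOW(<factor>) = { #, (, +, - }.
In <decls> ::= <decls> <cond>: add FIRST(<cond>) = { (, - }.
Union: FOLLOW(<decls>) = { #, (, +, - }.

{ #, (, +, - }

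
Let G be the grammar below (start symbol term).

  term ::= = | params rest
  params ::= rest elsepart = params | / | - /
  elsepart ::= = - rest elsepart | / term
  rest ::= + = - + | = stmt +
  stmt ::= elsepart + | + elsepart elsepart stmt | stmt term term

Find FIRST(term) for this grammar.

term ::= = contributes {=}.
From term ::= params rest: add FIRST(params) = { +, -, /, = }.
Union: FIRST(term) = { +, -, /, = }.

{ +, -, /, = }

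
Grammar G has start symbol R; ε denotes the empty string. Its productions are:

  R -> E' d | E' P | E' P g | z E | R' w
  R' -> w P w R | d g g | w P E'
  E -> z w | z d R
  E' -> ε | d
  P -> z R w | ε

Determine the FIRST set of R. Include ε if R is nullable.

From R -> E' d: E' nullable, take FIRST(E') ∪ {d} = { d }.
From R -> E' P: E', P nullable, take FIRST(E') ∪ FIRST(P) = { d, z }; also ε since the whole RHS is nullable.
From R -> E' P g: E', P nullable, take FIRST(E') ∪ FIRST(P) ∪ {g} = { d, g, z }.
R -> z E contributes {z}.
From R -> R' w: add FIRST(R') = { d, w }.
Union: FIRST(R) = { d, g, w, z, ε }.

{ d, g, w, z, ε }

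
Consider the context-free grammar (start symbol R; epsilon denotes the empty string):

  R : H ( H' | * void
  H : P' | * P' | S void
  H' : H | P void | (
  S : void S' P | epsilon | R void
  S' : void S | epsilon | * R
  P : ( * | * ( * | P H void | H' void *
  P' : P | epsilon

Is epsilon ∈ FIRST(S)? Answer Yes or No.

S has an epsilon-production, so S ⇒ epsilon.

Yes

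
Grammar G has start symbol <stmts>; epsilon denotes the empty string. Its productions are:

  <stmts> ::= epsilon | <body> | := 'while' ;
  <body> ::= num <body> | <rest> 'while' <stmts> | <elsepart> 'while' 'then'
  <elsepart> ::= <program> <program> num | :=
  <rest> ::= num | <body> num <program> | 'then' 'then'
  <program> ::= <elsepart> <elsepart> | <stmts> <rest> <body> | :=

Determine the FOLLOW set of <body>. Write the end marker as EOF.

{ EOF, 'then', 'while', :=, num }

In <stmts> ::= <body>: <body> is at the end, add FOLLOW(<stmts>) = { EOF, 'then', 'while', :=, num }.
In <body> ::= num <body>: <body> is at the end, add FOLLOW(<body>) = { EOF, 'then', 'while', :=, num }.
In <rest> ::= <body> num <program>: add FIRST(num <program>) = { num }.
In <program> ::= <stmts> <rest> <body>: <body> is at the end, add FOLLOW(<program>) = { 'then', 'while', :=, num }.
Union: FOLLOW(<body>) = { EOF, 'then', 'while', :=, num }.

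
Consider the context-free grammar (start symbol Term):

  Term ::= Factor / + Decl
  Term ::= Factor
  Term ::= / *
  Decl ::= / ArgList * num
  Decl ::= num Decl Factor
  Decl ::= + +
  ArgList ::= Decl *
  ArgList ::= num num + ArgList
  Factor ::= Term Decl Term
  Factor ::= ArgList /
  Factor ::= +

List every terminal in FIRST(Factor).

{ +, /, num }

From Factor ::= Term Decl Term: add FIRST(Term) = { +, /, num }.
From Factor ::= ArgList /: add FIRST(ArgList) = { +, /, num }.
Factor ::= + contributes {+}.
Union: FIRST(Factor) = { +, /, num }.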